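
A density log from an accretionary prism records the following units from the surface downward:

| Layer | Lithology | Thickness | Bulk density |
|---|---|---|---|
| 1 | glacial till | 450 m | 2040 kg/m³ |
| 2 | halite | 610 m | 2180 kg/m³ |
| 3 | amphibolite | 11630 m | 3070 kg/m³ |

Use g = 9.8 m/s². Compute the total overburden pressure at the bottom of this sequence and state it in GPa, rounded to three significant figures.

glacial till: 2040 kg/m³ × 9.8 m/s² × 450 m = 8.996×10^6 Pa = 8.996×10^-3 GPa
halite: 2180 kg/m³ × 9.8 m/s² × 610 m = 1.303×10^7 Pa = 0.01303 GPa
amphibolite: 3070 kg/m³ × 9.8 m/s² × 11630 m = 3.499×10^8 Pa = 0.3499 GPa
Total = 8.996×10^-3 + 0.01303 + 0.3499 = 0.37193 GPa

0.372 GPa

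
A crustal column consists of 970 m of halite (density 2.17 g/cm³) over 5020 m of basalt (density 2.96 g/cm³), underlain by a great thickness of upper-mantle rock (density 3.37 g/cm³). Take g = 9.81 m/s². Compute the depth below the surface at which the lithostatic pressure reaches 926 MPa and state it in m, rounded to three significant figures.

29000 m

Pressure at base of upper layers: 2170×9.81×970 + 2960×9.81×5020 = 1.664×10^8 Pa = 166.4 MPa
Remaining pressure to be supplied by upper-mantle rock: 9.260×10^8 − 1.664×10^8 = 7.596×10^8 Pa
Additional depth in upper-mantle rock = 7.596×10^8 Pa / (3370 kg/m³ × 9.81 m/s²) = 22976 m
Total depth = 5990 m + 22976 m = 28966 m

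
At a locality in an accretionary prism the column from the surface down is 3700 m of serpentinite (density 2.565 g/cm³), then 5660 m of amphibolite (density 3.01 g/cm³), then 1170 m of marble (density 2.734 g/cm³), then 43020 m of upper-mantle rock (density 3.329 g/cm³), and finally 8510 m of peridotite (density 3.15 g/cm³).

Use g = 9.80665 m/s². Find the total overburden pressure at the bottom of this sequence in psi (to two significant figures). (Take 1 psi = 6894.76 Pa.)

280000 psi

serpentinite: 2565 kg/m³ × 9.80665 m/s² × 3700 m = 9.307×10^7 Pa = 13499 psi
amphibolite: 3010 kg/m³ × 9.80665 m/s² × 5660 m = 1.671×10^8 Pa = 24232 psi
marble: 2734 kg/m³ × 9.80665 m/s² × 1170 m = 3.137×10^7 Pa = 4550 psi
upper-mantle rock: 3329 kg/m³ × 9.80665 m/s² × 43020 m = 1.404×10^9 Pa = 2.037×10^5 psi
peridotite: 3150 kg/m³ × 9.80665 m/s² × 8510 m = 2.629×10^8 Pa = 38128 psi
Total = 13499 + 24232 + 4550 + 2.037×10^5 + 38128 = 2.8411×10^5 psi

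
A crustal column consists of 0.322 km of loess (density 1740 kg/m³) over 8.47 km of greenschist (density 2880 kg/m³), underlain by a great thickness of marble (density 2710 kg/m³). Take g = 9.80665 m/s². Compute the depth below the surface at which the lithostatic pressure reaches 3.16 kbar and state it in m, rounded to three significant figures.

11500 m

Pressure at base of upper layers: 1740×9.80665×322 + 2880×9.80665×8470 = 2.447×10^8 Pa = 2.447 kbar
Remaining pressure to be supplied by marble: 3.160×10^8 − 2.447×10^8 = 7.129×10^7 Pa
Additional depth in marble = 7.129×10^7 Pa / (2710 kg/m³ × 9.80665 m/s²) = 2682.3 m
Total depth = 8792 m + 2682.3 m = 11474 m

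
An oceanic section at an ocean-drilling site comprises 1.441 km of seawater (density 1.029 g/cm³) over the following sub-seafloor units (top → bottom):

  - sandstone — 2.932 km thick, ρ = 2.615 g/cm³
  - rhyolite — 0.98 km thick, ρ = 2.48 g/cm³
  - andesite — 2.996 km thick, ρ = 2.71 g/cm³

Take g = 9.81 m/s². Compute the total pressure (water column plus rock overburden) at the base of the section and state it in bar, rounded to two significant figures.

seawater: 1029 kg/m³ × 9.81 m/s² × 1441 m = 1.455×10^7 Pa = 145.5 bar
sandstone: 2615 kg/m³ × 9.81 m/s² × 2932 m = 7.522×10^7 Pa = 752.2 bar
rhyolite: 2480 kg/m³ × 9.81 m/s² × 980 m = 2.384×10^7 Pa = 238.4 bar
andesite: 2710 kg/m³ × 9.81 m/s² × 2996 m = 7.965×10^7 Pa = 796.5 bar
Total = 145.5 + 752.2 + 238.4 + 796.5 = 1932.5 bar

1900 bar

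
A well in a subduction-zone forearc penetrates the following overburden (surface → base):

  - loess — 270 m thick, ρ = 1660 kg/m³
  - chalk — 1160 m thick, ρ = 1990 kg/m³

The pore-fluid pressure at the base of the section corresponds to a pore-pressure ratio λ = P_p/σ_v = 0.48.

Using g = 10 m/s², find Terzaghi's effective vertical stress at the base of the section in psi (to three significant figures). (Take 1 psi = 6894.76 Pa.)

Overburden (lithostatic) stress σ_v:
loess: 1660 kg/m³ × 10 m/s² × 270 m = 4.482×10^6 Pa = 4.482 MPa
chalk: 1990 kg/m³ × 10 m/s² × 1160 m = 2.308×10^7 Pa = 23.08 MPa
Total = 4.482 + 23.08 = 27.566 MPa
Pore pressure P_p = λ·σ_v = 0.48 × 27.57 MPa = 13.23 MPa
Effective stress σ' = σ_v − P_p = 27.57 − 13.23 = 14.334 MPa = 2079.0 psi

2080 psi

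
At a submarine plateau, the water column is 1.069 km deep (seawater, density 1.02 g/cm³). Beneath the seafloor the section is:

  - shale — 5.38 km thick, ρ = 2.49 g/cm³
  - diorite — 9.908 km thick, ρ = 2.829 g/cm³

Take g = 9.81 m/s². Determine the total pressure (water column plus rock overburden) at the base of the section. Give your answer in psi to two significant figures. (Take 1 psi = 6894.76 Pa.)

seawater: 1020 kg/m³ × 9.81 m/s² × 1069 m = 1.070×10^7 Pa = 1551 psi
shale: 2490 kg/m³ × 9.81 m/s² × 5380 m = 1.314×10^8 Pa = 19060 psi
diorite: 2829 kg/m³ × 9.81 m/s² × 9908 m = 2.750×10^8 Pa = 39881 psi
Total = 1551 + 19060 + 39881 = 60493 psi

60000 psi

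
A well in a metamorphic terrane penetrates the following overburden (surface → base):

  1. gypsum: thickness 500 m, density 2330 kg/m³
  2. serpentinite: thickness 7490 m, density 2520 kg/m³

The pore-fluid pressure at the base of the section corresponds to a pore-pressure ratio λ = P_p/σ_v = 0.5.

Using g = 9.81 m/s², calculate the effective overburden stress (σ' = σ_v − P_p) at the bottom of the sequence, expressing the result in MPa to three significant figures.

Overburden (lithostatic) stress σ_v:
gypsum: 2330 kg/m³ × 9.81 m/s² × 500 m = 1.143×10^7 Pa = 11.43 MPa
serpentinite: 2520 kg/m³ × 9.81 m/s² × 7490 m = 1.852×10^8 Pa = 185.2 MPa
Total = 11.43 + 185.2 = 196.59 MPa
Pore pressure P_p = λ·σ_v = 0.5 × 196.6 MPa = 98.30 MPa
Effective stress σ' = σ_v − P_p = 196.6 − 98.30 = 98.295 MPa

98.3 MPa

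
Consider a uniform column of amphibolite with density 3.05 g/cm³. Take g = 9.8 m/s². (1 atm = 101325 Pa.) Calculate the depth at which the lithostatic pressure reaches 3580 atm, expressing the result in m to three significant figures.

h = P/(ρg) = 3580 atm / (3050 kg/m³ × 9.8 m/s²) = 3.627×10^8 Pa / 29890 Pa/m = 12136 m

12100 m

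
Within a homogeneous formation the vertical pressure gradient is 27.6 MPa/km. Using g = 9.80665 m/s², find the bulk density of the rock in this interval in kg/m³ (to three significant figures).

ρ = (dP/dz)/g = 27.6 MPa/km / 9.80665 m/s² = 27600 Pa/m / 9.80665 m/s² = 2814.4 kg/m³

2810 kg/m³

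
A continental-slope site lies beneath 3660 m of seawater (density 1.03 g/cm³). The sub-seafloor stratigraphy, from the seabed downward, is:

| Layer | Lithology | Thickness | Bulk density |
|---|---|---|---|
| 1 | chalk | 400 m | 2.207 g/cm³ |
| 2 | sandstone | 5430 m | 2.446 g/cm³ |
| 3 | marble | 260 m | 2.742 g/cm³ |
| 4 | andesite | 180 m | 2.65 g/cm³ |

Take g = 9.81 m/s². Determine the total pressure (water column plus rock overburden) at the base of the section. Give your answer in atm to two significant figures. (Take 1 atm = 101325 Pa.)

1900 atm

seawater: 1030 kg/m³ × 9.81 m/s² × 3660 m = 3.698×10^7 Pa = 365.0 atm
chalk: 2207 kg/m³ × 9.81 m/s² × 400 m = 8.660×10^6 Pa = 85.47 atm
sandstone: 2446 kg/m³ × 9.81 m/s² × 5430 m = 1.303×10^8 Pa = 1286 atm
marble: 2742 kg/m³ × 9.81 m/s² × 260 m = 6.994×10^6 Pa = 69.02 atm
andesite: 2650 kg/m³ × 9.81 m/s² × 180 m = 4.679×10^6 Pa = 46.18 atm
Total = 365.0 + 85.47 + 1286 + 69.02 + 46.18 = 1851.6 atm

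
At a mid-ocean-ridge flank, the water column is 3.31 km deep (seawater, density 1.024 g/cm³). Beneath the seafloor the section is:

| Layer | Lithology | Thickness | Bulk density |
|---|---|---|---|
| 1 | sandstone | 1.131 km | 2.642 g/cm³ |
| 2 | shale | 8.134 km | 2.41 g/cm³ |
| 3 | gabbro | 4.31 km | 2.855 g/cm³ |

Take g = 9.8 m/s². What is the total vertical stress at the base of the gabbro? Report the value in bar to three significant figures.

3750 bar

seawater: 1024 kg/m³ × 9.8 m/s² × 3310 m = 3.322×10^7 Pa = 332.2 bar
sandstone: 2642 kg/m³ × 9.8 m/s² × 1131 m = 2.928×10^7 Pa = 292.8 bar
shale: 2410 kg/m³ × 9.8 m/s² × 8134 m = 1.921×10^8 Pa = 1921 bar
gabbro: 2855 kg/m³ × 9.8 m/s² × 4310 m = 1.206×10^8 Pa = 1206 bar
Total = 332.2 + 292.8 + 1921 + 1206 = 3752.0 bar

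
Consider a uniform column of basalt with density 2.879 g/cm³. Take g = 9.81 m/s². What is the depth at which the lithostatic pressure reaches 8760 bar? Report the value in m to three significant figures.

31000 m

h = P/(ρg) = 8760 bar / (2879 kg/m³ × 9.81 m/s²) = 8.760×10^8 Pa / 28243 Pa/m = 31017 m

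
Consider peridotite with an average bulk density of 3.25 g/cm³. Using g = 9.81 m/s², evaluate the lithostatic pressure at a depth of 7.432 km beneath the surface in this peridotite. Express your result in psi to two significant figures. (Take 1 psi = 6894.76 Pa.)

peridotite: 3250 kg/m³ × 9.81 m/s² × 7432 m = 2.370×10^8 Pa = 34367 psi

34000 psi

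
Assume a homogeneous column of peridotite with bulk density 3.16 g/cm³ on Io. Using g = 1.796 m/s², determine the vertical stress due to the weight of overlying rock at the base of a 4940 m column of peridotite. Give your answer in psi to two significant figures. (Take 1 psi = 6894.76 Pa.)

peridotite: 3160 kg/m³ × 1.796 m/s² × 4940 m = 2.804×10^7 Pa = 4066 psi

4100 psi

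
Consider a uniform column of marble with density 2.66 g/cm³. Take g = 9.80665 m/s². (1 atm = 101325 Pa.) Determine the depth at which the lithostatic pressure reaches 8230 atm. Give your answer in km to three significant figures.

32.0 km

h = P/(ρg) = 8230 atm / (2660 kg/m³ × 9.80665 m/s²) = 8.339×10^8 Pa / 26086 Pa/m = 31968 m
= 31.968 km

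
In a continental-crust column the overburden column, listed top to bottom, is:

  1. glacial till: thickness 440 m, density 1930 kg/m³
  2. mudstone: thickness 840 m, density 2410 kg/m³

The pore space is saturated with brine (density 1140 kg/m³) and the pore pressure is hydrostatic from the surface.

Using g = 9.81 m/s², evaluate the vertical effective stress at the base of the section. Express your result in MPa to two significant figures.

14 MPa

Overburden (lithostatic) stress σ_v:
glacial till: 1930 kg/m³ × 9.81 m/s² × 440 m = 8.331×10^6 Pa = 8.331 MPa
mudstone: 2410 kg/m³ × 9.81 m/s² × 840 m = 1.986×10^7 Pa = 19.86 MPa
Total = 8.331 + 19.86 = 28.190 MPa
Pore pressure P_p = 1140 kg/m³ × 9.81 m/s² × 1280 m = 1.431×10^7 Pa = 14.31 MPa
Effective stress σ' = σ_v − P_p = 28.19 − 14.31 = 13.875 MPa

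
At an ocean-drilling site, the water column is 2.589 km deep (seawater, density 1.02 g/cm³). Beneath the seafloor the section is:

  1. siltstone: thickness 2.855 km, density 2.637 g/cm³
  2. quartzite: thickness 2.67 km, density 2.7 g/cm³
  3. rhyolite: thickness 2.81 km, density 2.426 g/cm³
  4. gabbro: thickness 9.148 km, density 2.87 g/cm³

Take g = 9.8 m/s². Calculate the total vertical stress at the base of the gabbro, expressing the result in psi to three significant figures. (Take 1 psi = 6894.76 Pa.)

seawater: 1020 kg/m³ × 9.8 m/s² × 2589 m = 2.588×10^7 Pa = 3754 psi
siltstone: 2637 kg/m³ × 9.8 m/s² × 2855 m = 7.378×10^7 Pa = 10701 psi
quartzite: 2700 kg/m³ × 9.8 m/s² × 2670 m = 7.065×10^7 Pa = 10247 psi
rhyolite: 2426 kg/m³ × 9.8 m/s² × 2810 m = 6.681×10^7 Pa = 9690 psi
gabbro: 2870 kg/m³ × 9.8 m/s² × 9148 m = 2.573×10^8 Pa = 37318 psi
Total = 3754 + 10701 + 10247 + 9690 + 37318 = 71708 psi

71700 psi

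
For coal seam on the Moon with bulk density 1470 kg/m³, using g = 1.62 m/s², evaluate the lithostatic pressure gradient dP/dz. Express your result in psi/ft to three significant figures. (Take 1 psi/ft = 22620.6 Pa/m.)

dP/dz = ρg = 1470 kg/m³ × 1.62 m/s² = 2381.4 Pa/m
= 2381.4 Pa/m × (1 psi/ft / 22621 Pa/m) = 0.10528 psi/ft

0.105 psi/ft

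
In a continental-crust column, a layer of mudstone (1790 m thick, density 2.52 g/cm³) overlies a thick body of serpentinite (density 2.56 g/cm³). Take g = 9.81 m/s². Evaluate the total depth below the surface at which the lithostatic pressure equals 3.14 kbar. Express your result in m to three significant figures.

Pressure at base of upper layers: 2520×9.81×1790 = 4.425×10^7 Pa = 0.4425 kbar
Remaining pressure to be supplied by serpentinite: 3.140×10^8 − 4.425×10^7 = 2.697×10^8 Pa
Additional depth in serpentinite = 2.697×10^8 Pa / (2560 kg/m³ × 9.81 m/s²) = 10741 m
Total depth = 1790 m + 10741 m = 12531 m

12500 m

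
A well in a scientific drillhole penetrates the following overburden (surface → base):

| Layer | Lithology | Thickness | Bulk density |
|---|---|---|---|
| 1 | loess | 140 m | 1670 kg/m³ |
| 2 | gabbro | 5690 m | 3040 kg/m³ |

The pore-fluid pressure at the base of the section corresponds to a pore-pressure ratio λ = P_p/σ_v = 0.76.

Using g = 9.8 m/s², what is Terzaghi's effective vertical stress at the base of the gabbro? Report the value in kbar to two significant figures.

0.41 kbar

Overburden (lithostatic) stress σ_v:
loess: 1670 kg/m³ × 9.8 m/s² × 140 m = 2.291×10^6 Pa = 2.291 MPa
gabbro: 3040 kg/m³ × 9.8 m/s² × 5690 m = 1.695×10^8 Pa = 169.5 MPa
Total = 2.291 + 169.5 = 171.81 MPa
Pore pressure P_p = λ·σ_v = 0.76 × 171.8 MPa = 130.6 MPa
Effective stress σ' = σ_v − P_p = 171.8 − 130.6 = 41.234 MPa = 0.41234 kbar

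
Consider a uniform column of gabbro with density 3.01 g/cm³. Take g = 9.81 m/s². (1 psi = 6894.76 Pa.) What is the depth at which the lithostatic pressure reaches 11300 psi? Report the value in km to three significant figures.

h = P/(ρg) = 11300 psi / (3010 kg/m³ × 9.81 m/s²) = 7.791×10^7 Pa / 29528 Pa/m = 2638.5 m
= 2.6385 km

2.64 km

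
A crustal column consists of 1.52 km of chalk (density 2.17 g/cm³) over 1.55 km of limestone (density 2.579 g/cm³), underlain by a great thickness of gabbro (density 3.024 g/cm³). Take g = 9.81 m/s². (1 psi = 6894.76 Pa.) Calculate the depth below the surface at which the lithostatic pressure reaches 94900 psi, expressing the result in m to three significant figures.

22700 m

Pressure at base of upper layers: 2170×9.81×1520 + 2579×9.81×1550 = 7.157×10^7 Pa = 10381 psi
Remaining pressure to be supplied by gabbro: 6.543×10^8 − 7.157×10^7 = 5.827×10^8 Pa
Additional depth in gabbro = 5.827×10^8 Pa / (3024 kg/m³ × 9.81 m/s²) = 19644 m
Total depth = 3070 m + 19644 m = 22714 m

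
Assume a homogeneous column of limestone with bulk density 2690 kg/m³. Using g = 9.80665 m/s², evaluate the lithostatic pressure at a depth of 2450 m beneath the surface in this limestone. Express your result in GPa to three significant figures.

limestone: 2690 kg/m³ × 9.80665 m/s² × 2450 m = 6.463×10^7 Pa = 0.06463 GPa

0.0646 GPa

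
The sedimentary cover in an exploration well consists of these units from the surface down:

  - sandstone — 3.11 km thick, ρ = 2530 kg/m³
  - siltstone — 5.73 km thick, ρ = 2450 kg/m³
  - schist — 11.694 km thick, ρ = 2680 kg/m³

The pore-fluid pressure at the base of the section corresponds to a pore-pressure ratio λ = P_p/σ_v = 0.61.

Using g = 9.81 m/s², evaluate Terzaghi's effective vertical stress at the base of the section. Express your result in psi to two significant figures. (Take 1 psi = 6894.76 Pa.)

Overburden (lithostatic) stress σ_v:
sandstone: 2530 kg/m³ × 9.81 m/s² × 3110 m = 7.719×10^7 Pa = 77.19 MPa
siltstone: 2450 kg/m³ × 9.81 m/s² × 5730 m = 1.377×10^8 Pa = 137.7 MPa
schist: 2680 kg/m³ × 9.81 m/s² × 11694 m = 3.074×10^8 Pa = 307.4 MPa
Total = 77.19 + 137.7 + 307.4 = 522.35 MPa
Pore pressure P_p = λ·σ_v = 0.61 × 522.4 MPa = 318.6 MPa
Effective stress σ' = σ_v − P_p = 522.4 − 318.6 = 203.72 MPa = 29547 psi

30000 psi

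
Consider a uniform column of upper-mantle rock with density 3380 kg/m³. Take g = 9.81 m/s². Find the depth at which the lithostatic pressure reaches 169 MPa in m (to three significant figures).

h = P/(ρg) = 169 MPa / (3380 kg/m³ × 9.81 m/s²) = 1.690×10^8 Pa / 33158 Pa/m = 5096.8 m

5100 m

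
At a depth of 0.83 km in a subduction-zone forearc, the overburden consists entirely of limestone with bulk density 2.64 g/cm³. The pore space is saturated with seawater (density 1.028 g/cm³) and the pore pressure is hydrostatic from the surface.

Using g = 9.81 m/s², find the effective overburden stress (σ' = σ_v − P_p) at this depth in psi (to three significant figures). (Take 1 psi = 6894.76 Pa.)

1900 psi

Overburden (lithostatic) stress σ_v:
limestone: 2640 kg/m³ × 9.81 m/s² × 830 m = 2.150×10^7 Pa = 21.50 MPa
Pore pressure P_p = 1028 kg/m³ × 9.81 m/s² × 830 m = 8.370×10^6 Pa = 8.370 MPa
Effective stress σ' = σ_v − P_p = 21.50 − 8.370 = 13.125 MPa = 1903.7 psi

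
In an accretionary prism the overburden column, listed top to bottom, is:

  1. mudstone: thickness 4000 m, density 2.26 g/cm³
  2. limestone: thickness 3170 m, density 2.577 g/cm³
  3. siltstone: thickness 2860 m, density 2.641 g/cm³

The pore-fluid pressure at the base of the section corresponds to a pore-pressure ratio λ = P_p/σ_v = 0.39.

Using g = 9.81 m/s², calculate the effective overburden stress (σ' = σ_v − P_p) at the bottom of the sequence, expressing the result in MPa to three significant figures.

148 MPa

Overburden (lithostatic) stress σ_v:
mudstone: 2260 kg/m³ × 9.81 m/s² × 4000 m = 8.868×10^7 Pa = 88.68 MPa
limestone: 2577 kg/m³ × 9.81 m/s² × 3170 m = 8.014×10^7 Pa = 80.14 MPa
siltstone: 2641 kg/m³ × 9.81 m/s² × 2860 m = 7.410×10^7 Pa = 74.10 MPa
Total = 88.68 + 80.14 + 74.10 = 242.92 MPa
Pore pressure P_p = λ·σ_v = 0.39 × 242.9 MPa = 94.74 MPa
Effective stress σ' = σ_v − P_p = 242.9 − 94.74 = 148.18 MPa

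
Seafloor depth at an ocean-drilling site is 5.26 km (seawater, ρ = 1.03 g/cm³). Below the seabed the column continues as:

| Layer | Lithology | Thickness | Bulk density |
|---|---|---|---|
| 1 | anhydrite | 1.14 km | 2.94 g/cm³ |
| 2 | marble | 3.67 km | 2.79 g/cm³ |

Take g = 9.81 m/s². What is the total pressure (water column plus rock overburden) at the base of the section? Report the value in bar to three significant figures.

1860 bar

seawater: 1030 kg/m³ × 9.81 m/s² × 5260 m = 5.315×10^7 Pa = 531.5 bar
anhydrite: 2940 kg/m³ × 9.81 m/s² × 1140 m = 3.288×10^7 Pa = 328.8 bar
marble: 2790 kg/m³ × 9.81 m/s² × 3670 m = 1.004×10^8 Pa = 1004 bar
Total = 531.5 + 328.8 + 1004 = 1864.8 bar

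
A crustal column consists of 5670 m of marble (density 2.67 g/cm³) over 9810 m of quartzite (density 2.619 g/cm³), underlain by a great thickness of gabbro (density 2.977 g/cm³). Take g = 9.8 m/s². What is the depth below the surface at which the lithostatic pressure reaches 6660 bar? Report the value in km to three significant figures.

24.6 km

Pressure at base of upper layers: 2670×9.8×5670 + 2619×9.8×9810 = 4.001×10^8 Pa = 4001 bar
Remaining pressure to be supplied by gabbro: 6.660×10^8 − 4.001×10^8 = 2.659×10^8 Pa
Additional depth in gabbro = 2.659×10^8 Pa / (2977 kg/m³ × 9.8 m/s²) = 9112.5 m
Total depth = 15480 m + 9112.5 m = 24592 m
= 24.592 km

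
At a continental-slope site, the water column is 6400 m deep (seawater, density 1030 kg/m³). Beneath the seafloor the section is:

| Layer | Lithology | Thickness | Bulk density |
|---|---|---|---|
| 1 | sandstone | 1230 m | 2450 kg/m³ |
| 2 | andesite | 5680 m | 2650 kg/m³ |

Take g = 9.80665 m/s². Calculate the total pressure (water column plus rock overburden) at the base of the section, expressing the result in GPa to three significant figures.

seawater: 1030 kg/m³ × 9.80665 m/s² × 6400 m = 6.465×10^7 Pa = 0.06465 GPa
sandstone: 2450 kg/m³ × 9.80665 m/s² × 1230 m = 2.955×10^7 Pa = 0.02955 GPa
andesite: 2650 kg/m³ × 9.80665 m/s² × 5680 m = 1.476×10^8 Pa = 0.1476 GPa
Total = 0.06465 + 0.02955 + 0.1476 = 0.24181 GPa

0.242 GPa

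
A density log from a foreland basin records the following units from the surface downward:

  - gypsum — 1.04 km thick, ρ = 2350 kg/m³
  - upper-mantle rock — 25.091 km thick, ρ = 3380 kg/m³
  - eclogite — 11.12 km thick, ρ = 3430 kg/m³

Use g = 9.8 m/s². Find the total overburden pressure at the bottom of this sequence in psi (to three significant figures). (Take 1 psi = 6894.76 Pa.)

178000 psi

gypsum: 2350 kg/m³ × 9.8 m/s² × 1040 m = 2.395×10^7 Pa = 3474 psi
upper-mantle rock: 3380 kg/m³ × 9.8 m/s² × 25091 m = 8.311×10^8 Pa = 1.205×10^5 psi
eclogite: 3430 kg/m³ × 9.8 m/s² × 11120 m = 3.738×10^8 Pa = 54213 psi
Total = 3474 + 1.205×10^5 + 54213 = 1.7823×10^5 psi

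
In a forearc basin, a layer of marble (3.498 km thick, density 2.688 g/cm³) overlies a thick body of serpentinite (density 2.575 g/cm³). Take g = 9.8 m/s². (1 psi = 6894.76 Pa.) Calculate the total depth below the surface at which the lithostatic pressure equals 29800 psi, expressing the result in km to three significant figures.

7.99 km

Pressure at base of upper layers: 2688×9.8×3498 = 9.215×10^7 Pa = 13365 psi
Remaining pressure to be supplied by serpentinite: 2.055×10^8 − 9.215×10^7 = 1.133×10^8 Pa
Additional depth in serpentinite = 1.133×10^8 Pa / (2575 kg/m³ × 9.8 m/s²) = 4490.5 m
Total depth = 3498 m + 4490.5 m = 7988.5 m
= 7.9885 km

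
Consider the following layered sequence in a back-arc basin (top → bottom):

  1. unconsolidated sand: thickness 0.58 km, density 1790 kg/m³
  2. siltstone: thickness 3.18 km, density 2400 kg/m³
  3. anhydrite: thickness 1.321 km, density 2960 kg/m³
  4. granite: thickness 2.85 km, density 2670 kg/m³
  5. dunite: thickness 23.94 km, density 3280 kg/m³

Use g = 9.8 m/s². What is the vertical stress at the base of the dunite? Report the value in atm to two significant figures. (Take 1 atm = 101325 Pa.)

9500 atm

unconsolidated sand: 1790 kg/m³ × 9.8 m/s² × 580 m = 1.017×10^7 Pa = 100.4 atm
siltstone: 2400 kg/m³ × 9.8 m/s² × 3180 m = 7.479×10^7 Pa = 738.2 atm
anhydrite: 2960 kg/m³ × 9.8 m/s² × 1321 m = 3.832×10^7 Pa = 378.2 atm
granite: 2670 kg/m³ × 9.8 m/s² × 2850 m = 7.457×10^7 Pa = 736.0 atm
dunite: 3280 kg/m³ × 9.8 m/s² × 23940 m = 7.695×10^8 Pa = 7595 atm
Total = 100.4 + 738.2 + 378.2 + 736.0 + 7595 = 9547.4 atm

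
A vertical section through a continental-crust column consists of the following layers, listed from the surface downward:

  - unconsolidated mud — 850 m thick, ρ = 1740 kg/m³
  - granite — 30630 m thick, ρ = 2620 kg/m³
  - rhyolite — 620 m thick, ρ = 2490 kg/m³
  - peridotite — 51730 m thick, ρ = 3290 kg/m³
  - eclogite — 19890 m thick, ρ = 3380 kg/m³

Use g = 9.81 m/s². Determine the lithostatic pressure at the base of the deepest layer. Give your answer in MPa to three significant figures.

unconsolidated mud: 1740 kg/m³ × 9.81 m/s² × 850 m = 1.451×10^7 Pa = 14.51 MPa
granite: 2620 kg/m³ × 9.81 m/s² × 30630 m = 7.873×10^8 Pa = 787.3 MPa
rhyolite: 2490 kg/m³ × 9.81 m/s² × 620 m = 1.514×10^7 Pa = 15.14 MPa
peridotite: 3290 kg/m³ × 9.81 m/s² × 51730 m = 1.670×10^9 Pa = 1670 MPa
eclogite: 3380 kg/m³ × 9.81 m/s² × 19890 m = 6.595×10^8 Pa = 659.5 MPa
Total = 14.51 + 787.3 + 15.14 + 1670 + 659.5 = 3146.0 MPa

3150 MPa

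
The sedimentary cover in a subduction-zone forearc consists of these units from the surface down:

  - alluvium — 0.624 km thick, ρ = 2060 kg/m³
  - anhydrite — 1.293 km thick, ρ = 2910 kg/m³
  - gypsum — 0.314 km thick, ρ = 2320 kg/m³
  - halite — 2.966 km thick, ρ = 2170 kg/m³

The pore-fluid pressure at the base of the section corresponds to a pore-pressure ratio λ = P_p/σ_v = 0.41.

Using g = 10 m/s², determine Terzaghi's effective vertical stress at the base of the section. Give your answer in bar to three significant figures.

Overburden (lithostatic) stress σ_v:
alluvium: 2060 kg/m³ × 10 m/s² × 624 m = 1.285×10^7 Pa = 12.85 MPa
anhydrite: 2910 kg/m³ × 10 m/s² × 1293 m = 3.763×10^7 Pa = 37.63 MPa
gypsum: 2320 kg/m³ × 10 m/s² × 314 m = 7.285×10^6 Pa = 7.285 MPa
halite: 2170 kg/m³ × 10 m/s² × 2966 m = 6.436×10^7 Pa = 64.36 MPa
Total = 12.85 + 37.63 + 7.285 + 64.36 = 122.13 MPa
Pore pressure P_p = λ·σ_v = 0.41 × 122.1 MPa = 50.07 MPa
Effective stress σ' = σ_v − P_p = 122.1 − 50.07 = 72.055 MPa = 720.55 bar

721 bar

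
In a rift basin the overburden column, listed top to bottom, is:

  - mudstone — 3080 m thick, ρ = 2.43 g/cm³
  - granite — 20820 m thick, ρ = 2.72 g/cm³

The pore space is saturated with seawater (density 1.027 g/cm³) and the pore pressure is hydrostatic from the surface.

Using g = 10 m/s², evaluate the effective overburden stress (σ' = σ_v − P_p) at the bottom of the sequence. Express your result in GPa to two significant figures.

0.40 GPa

Overburden (lithostatic) stress σ_v:
mudstone: 2430 kg/m³ × 10 m/s² × 3080 m = 7.484×10^7 Pa = 74.84 MPa
granite: 2720 kg/m³ × 10 m/s² × 20820 m = 5.663×10^8 Pa = 566.3 MPa
Total = 74.84 + 566.3 = 641.15 MPa
Pore pressure P_p = 1027 kg/m³ × 10 m/s² × 23900 m = 2.455×10^8 Pa = 245.5 MPa
Effective stress σ' = σ_v − P_p = 641.1 − 245.5 = 395.69 MPa = 0.39570 GPa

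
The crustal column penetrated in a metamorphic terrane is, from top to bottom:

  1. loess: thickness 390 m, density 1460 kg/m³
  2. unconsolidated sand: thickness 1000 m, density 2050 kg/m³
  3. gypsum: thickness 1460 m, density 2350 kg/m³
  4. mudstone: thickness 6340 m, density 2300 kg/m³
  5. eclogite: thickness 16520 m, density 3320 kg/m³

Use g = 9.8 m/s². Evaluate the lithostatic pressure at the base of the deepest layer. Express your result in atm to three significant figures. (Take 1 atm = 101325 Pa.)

loess: 1460 kg/m³ × 9.8 m/s² × 390 m = 5.580×10^6 Pa = 55.07 atm
unconsolidated sand: 2050 kg/m³ × 9.8 m/s² × 1000 m = 2.009×10^7 Pa = 198.3 atm
gypsum: 2350 kg/m³ × 9.8 m/s² × 1460 m = 3.362×10^7 Pa = 331.8 atm
mudstone: 2300 kg/m³ × 9.8 m/s² × 6340 m = 1.429×10^8 Pa = 1410 atm
eclogite: 3320 kg/m³ × 9.8 m/s² × 16520 m = 5.375×10^8 Pa = 5305 atm
Total = 55.07 + 198.3 + 331.8 + 1410 + 5305 = 7300.2 atm

7300 atm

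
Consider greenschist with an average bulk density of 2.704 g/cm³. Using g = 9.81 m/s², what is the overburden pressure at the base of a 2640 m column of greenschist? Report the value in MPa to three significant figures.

70.0 MPa

greenschist: 2704 kg/m³ × 9.81 m/s² × 2640 m = 7.003×10^7 Pa = 70.03 MPa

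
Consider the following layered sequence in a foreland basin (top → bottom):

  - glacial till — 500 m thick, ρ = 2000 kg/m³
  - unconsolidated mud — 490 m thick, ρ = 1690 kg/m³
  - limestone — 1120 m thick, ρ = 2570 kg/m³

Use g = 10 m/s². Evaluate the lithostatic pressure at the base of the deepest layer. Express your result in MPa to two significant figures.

47 MPa

glacial till: 2000 kg/m³ × 10 m/s² × 500 m = 1.000×10^7 Pa = 10.00 MPa
unconsolidated mud: 1690 kg/m³ × 10 m/s² × 490 m = 8.281×10^6 Pa = 8.281 MPa
limestone: 2570 kg/m³ × 10 m/s² × 1120 m = 2.878×10^7 Pa = 28.78 MPa
Total = 10.00 + 8.281 + 28.78 = 47.065 MPa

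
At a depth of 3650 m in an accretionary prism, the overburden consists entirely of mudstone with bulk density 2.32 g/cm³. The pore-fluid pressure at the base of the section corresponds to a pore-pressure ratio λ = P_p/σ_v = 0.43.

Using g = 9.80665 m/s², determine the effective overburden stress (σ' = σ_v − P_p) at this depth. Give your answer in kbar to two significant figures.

Overburden (lithostatic) stress σ_v:
mudstone: 2320 kg/m³ × 9.80665 m/s² × 3650 m = 8.304×10^7 Pa = 83.04 MPa
Pore pressure P_p = λ·σ_v = 0.43 × 83.04 MPa = 35.71 MPa
Effective stress σ' = σ_v − P_p = 83.04 − 35.71 = 47.334 MPa = 0.47334 kbar

0.47 kbar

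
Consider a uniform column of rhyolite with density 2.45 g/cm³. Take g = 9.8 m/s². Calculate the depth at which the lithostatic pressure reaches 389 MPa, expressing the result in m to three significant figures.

16200 m

h = P/(ρg) = 389 MPa / (2450 kg/m³ × 9.8 m/s²) = 3.890×10^8 Pa / 24010 Pa/m = 16202 m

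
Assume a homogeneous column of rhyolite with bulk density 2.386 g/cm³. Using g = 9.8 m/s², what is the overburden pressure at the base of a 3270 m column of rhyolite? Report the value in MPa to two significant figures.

76 MPa

rhyolite: 2386 kg/m³ × 9.8 m/s² × 3270 m = 7.646×10^7 Pa = 76.46 MPa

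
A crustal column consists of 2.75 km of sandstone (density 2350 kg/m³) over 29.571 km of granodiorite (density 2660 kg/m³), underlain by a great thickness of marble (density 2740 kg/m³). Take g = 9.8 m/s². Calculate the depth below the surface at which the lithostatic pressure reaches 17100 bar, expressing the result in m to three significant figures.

Pressure at base of upper layers: 2350×9.8×2750 + 2660×9.8×29571 = 8.342×10^8 Pa = 8342 bar
Remaining pressure to be supplied by marble: 1.710×10^9 − 8.342×10^8 = 8.758×10^8 Pa
Additional depth in marble = 8.758×10^8 Pa / (2740 kg/m³ × 9.8 m/s²) = 32616 m
Total depth = 32321 m + 32616 m = 64937 m

64900 m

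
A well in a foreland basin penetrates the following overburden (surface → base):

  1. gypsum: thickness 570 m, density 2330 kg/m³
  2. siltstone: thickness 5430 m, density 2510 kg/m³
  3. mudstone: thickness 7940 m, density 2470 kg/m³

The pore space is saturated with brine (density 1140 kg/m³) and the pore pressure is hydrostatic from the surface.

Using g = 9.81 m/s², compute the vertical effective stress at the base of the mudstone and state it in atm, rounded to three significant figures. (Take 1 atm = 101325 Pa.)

Overburden (lithostatic) stress σ_v:
gypsum: 2330 kg/m³ × 9.81 m/s² × 570 m = 1.303×10^7 Pa = 13.03 MPa
siltstone: 2510 kg/m³ × 9.81 m/s² × 5430 m = 1.337×10^8 Pa = 133.7 MPa
mudstone: 2470 kg/m³ × 9.81 m/s² × 7940 m = 1.924×10^8 Pa = 192.4 MPa
Total = 13.03 + 133.7 + 192.4 = 339.12 MPa
Pore pressure P_p = 1140 kg/m³ × 9.81 m/s² × 13940 m = 1.559×10^8 Pa = 155.9 MPa
Effective stress σ' = σ_v − P_p = 339.1 − 155.9 = 183.23 MPa = 1808.3 atm

1810 atm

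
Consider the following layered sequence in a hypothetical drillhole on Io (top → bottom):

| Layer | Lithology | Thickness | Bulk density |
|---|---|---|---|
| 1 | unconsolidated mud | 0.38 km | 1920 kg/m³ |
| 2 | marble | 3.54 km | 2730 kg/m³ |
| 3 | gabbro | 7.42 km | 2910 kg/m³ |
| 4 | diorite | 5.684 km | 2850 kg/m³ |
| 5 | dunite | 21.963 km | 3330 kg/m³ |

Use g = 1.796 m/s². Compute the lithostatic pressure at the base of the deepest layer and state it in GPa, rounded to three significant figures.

unconsolidated mud: 1920 kg/m³ × 1.796 m/s² × 380 m = 1.310×10^6 Pa = 1.310×10^-3 GPa
marble: 2730 kg/m³ × 1.796 m/s² × 3540 m = 1.736×10^7 Pa = 0.01736 GPa
gabbro: 2910 kg/m³ × 1.796 m/s² × 7420 m = 3.878×10^7 Pa = 0.03878 GPa
diorite: 2850 kg/m³ × 1.796 m/s² × 5684 m = 2.909×10^7 Pa = 0.02909 GPa
dunite: 3330 kg/m³ × 1.796 m/s² × 21963 m = 1.314×10^8 Pa = 0.1314 GPa
Total = 1.310×10^-3 + 0.01736 + 0.03878 + 0.02909 + 0.1314 = 0.21789 GPa

0.218 GPa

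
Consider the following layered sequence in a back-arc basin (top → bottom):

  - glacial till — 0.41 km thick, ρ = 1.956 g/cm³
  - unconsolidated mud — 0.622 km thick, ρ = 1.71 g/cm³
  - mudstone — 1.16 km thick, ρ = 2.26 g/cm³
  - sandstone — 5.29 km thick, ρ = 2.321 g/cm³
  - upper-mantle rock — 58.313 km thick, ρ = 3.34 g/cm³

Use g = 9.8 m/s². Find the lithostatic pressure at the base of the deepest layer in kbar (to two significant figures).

glacial till: 1956 kg/m³ × 9.8 m/s² × 410 m = 7.859×10^6 Pa = 0.07859 kbar
unconsolidated mud: 1710 kg/m³ × 9.8 m/s² × 622 m = 1.042×10^7 Pa = 0.1042 kbar
mudstone: 2260 kg/m³ × 9.8 m/s² × 1160 m = 2.569×10^7 Pa = 0.2569 kbar
sandstone: 2321 kg/m³ × 9.8 m/s² × 5290 m = 1.203×10^8 Pa = 1.203 kbar
upper-mantle rock: 3340 kg/m³ × 9.8 m/s² × 58313 m = 1.909×10^9 Pa = 19.09 kbar
Total = 0.07859 + 0.1042 + 0.2569 + 1.203 + 19.09 = 20.730 kbar

21 kbar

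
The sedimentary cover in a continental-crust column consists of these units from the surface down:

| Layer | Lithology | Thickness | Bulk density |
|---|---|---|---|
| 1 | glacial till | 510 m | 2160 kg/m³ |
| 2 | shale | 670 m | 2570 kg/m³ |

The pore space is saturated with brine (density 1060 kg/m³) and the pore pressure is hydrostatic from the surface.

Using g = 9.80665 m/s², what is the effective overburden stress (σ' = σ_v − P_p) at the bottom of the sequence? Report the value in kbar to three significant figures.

Overburden (lithostatic) stress σ_v:
glacial till: 2160 kg/m³ × 9.80665 m/s² × 510 m = 1.080×10^7 Pa = 10.80 MPa
shale: 2570 kg/m³ × 9.80665 m/s² × 670 m = 1.689×10^7 Pa = 16.89 MPa
Total = 10.80 + 16.89 = 27.689 MPa
Pore pressure P_p = 1060 kg/m³ × 9.80665 m/s² × 1180 m = 1.227×10^7 Pa = 12.27 MPa
Effective stress σ' = σ_v − P_p = 27.69 − 12.27 = 15.423 MPa = 0.15423 kbar

0.154 kbar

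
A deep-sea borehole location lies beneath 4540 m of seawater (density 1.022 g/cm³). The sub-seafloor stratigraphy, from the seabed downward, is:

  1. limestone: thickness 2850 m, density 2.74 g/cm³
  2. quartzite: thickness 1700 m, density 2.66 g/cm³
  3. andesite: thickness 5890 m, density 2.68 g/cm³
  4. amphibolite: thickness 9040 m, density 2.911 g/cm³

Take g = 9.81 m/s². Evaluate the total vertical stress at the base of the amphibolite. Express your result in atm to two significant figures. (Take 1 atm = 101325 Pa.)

seawater: 1022 kg/m³ × 9.81 m/s² × 4540 m = 4.552×10^7 Pa = 449.2 atm
limestone: 2740 kg/m³ × 9.81 m/s² × 2850 m = 7.661×10^7 Pa = 756.0 atm
quartzite: 2660 kg/m³ × 9.81 m/s² × 1700 m = 4.436×10^7 Pa = 437.8 atm
andesite: 2680 kg/m³ × 9.81 m/s² × 5890 m = 1.549×10^8 Pa = 1528 atm
amphibolite: 2911 kg/m³ × 9.81 m/s² × 9040 m = 2.582×10^8 Pa = 2548 atm
Total = 449.2 + 756.0 + 437.8 + 1528 + 2548 = 5719.1 atm

5700 atm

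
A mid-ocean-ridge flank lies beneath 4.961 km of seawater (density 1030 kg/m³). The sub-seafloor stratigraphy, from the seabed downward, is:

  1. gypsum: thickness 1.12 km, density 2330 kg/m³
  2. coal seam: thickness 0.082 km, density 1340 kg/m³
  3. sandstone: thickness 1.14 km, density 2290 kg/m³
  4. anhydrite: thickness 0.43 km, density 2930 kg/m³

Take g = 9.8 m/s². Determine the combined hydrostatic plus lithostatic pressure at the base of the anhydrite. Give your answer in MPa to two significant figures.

110 MPa

seawater: 1030 kg/m³ × 9.8 m/s² × 4961 m = 5.008×10^7 Pa = 50.08 MPa
gypsum: 2330 kg/m³ × 9.8 m/s² × 1120 m = 2.557×10^7 Pa = 25.57 MPa
coal seam: 1340 kg/m³ × 9.8 m/s² × 82 m = 1.077×10^6 Pa = 1.077 MPa
sandstone: 2290 kg/m³ × 9.8 m/s² × 1140 m = 2.558×10^7 Pa = 25.58 MPa
anhydrite: 2930 kg/m³ × 9.8 m/s² × 430 m = 1.235×10^7 Pa = 12.35 MPa
Total = 50.08 + 25.57 + 1.077 + 25.58 + 12.35 = 114.66 MPa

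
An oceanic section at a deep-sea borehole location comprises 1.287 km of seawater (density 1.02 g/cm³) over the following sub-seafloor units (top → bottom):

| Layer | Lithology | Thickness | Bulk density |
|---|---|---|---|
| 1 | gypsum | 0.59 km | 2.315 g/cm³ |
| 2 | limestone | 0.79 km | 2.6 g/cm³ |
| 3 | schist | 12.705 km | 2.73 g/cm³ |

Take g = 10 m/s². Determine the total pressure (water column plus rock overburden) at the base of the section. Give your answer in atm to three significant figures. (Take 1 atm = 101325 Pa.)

seawater: 1020 kg/m³ × 10 m/s² × 1287 m = 1.313×10^7 Pa = 129.6 atm
gypsum: 2315 kg/m³ × 10 m/s² × 590 m = 1.366×10^7 Pa = 134.8 atm
limestone: 2600 kg/m³ × 10 m/s² × 790 m = 2.054×10^7 Pa = 202.7 atm
schist: 2730 kg/m³ × 10 m/s² × 12705 m = 3.468×10^8 Pa = 3423 atm
Total = 129.6 + 134.8 + 202.7 + 3423 = 3890.2 atm

3890 atm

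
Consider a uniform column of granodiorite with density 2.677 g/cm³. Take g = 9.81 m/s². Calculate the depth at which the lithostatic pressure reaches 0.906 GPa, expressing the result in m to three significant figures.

34500 m

h = P/(ρg) = 0.906 GPa / (2677 kg/m³ × 9.81 m/s²) = 9.060×10^8 Pa / 26261 Pa/m = 34499 m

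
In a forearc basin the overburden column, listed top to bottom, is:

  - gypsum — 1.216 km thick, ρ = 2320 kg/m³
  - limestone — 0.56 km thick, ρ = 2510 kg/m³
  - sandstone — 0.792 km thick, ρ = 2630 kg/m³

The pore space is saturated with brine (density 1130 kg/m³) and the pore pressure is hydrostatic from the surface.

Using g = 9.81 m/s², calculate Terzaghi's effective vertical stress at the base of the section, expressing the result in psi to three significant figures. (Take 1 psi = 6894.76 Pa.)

Overburden (lithostatic) stress σ_v:
gypsum: 2320 kg/m³ × 9.81 m/s² × 1216 m = 2.768×10^7 Pa = 27.68 MPa
limestone: 2510 kg/m³ × 9.81 m/s² × 560 m = 1.379×10^7 Pa = 13.79 MPa
sandstone: 2630 kg/m³ × 9.81 m/s² × 792 m = 2.043×10^7 Pa = 20.43 MPa
Total = 27.68 + 13.79 + 20.43 = 61.898 MPa
Pore pressure P_p = 1130 kg/m³ × 9.81 m/s² × 2568 m = 2.847×10^7 Pa = 28.47 MPa
Effective stress σ' = σ_v − P_p = 61.90 − 28.47 = 33.431 MPa = 4848.7 psi

4850 psi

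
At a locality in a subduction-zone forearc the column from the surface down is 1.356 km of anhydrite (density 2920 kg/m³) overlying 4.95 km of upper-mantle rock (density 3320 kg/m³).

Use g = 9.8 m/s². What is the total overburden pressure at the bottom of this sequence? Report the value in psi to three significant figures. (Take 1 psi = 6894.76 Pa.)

anhydrite: 2920 kg/m³ × 9.8 m/s² × 1356 m = 3.880×10^7 Pa = 5628 psi
upper-mantle rock: 3320 kg/m³ × 9.8 m/s² × 4950 m = 1.611×10^8 Pa = 23359 psi
Total = 5628 + 23359 = 28987 psi

29000 psi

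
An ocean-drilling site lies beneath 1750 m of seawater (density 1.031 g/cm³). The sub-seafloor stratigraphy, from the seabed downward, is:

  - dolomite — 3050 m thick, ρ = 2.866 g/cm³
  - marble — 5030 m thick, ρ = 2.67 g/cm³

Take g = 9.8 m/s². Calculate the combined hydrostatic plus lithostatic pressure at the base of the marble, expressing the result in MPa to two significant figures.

230 MPa

seawater: 1031 kg/m³ × 9.8 m/s² × 1750 m = 1.768×10^7 Pa = 17.68 MPa
dolomite: 2866 kg/m³ × 9.8 m/s² × 3050 m = 8.566×10^7 Pa = 85.66 MPa
marble: 2670 kg/m³ × 9.8 m/s² × 5030 m = 1.316×10^8 Pa = 131.6 MPa
Total = 17.68 + 85.66 + 131.6 = 234.96 MPa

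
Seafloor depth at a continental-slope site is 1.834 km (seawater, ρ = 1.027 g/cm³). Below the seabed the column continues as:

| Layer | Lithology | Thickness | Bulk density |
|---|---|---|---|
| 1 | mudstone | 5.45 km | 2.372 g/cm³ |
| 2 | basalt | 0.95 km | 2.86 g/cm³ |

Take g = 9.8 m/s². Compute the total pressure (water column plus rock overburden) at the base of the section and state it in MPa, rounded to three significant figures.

172 MPa

seawater: 1027 kg/m³ × 9.8 m/s² × 1834 m = 1.846×10^7 Pa = 18.46 MPa
mudstone: 2372 kg/m³ × 9.8 m/s² × 5450 m = 1.267×10^8 Pa = 126.7 MPa
basalt: 2860 kg/m³ × 9.8 m/s² × 950 m = 2.663×10^7 Pa = 26.63 MPa
Total = 18.46 + 126.7 + 26.63 = 171.77 MPa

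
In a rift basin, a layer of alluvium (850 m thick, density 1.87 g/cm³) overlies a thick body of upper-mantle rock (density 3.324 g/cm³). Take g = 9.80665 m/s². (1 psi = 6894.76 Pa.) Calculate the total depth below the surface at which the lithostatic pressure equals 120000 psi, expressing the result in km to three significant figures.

Pressure at base of upper layers: 1870×9.80665×850 = 1.559×10^7 Pa = 2261 psi
Remaining pressure to be supplied by upper-mantle rock: 8.274×10^8 − 1.559×10^7 = 8.118×10^8 Pa
Additional depth in upper-mantle rock = 8.118×10^8 Pa / (3324 kg/m³ × 9.80665 m/s²) = 24903 m
Total depth = 850 m + 24903 m = 25753 m
= 25.753 km

25.8 km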